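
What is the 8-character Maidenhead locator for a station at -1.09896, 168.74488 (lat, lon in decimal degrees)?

RI48iv96

Add 180° to longitude and 90° to latitude: 348.74488, 88.90104.
Field: lon ⌊348.74488/20⌋ = 17 → R; lat ⌊88.90104/10⌋ = 8 → I.
Square: lon ⌊8.74488/2⌋ = 4; lat ⌊8.90104/1⌋ = 8.
Subsquare: lon ⌊0.74488/0.0833333⌋ = 8 → i; lat ⌊0.90104/0.0416667⌋ = 21 → v.
Extended square: lon ⌊0.07821/0.00833333⌋ = 9; lat ⌊0.02604/0.00416667⌋ = 6.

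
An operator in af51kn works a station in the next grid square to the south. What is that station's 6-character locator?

AF51km

Latitude subsquare n = 13; −1 → 12 = m.
The longitude characters are unchanged.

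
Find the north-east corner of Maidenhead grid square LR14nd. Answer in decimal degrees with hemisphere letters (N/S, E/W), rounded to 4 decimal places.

84.1667° N, 43.1667° E

Field L=11, R=17: +11·20° lon, +17·10° lat → SW at lon 40°, lat 80°.
Square 1, 4: +1·2° lon, +4·1° lat → SW at lon 42°, lat 84°.
Subsquare n=13, d=3: +13·0.0833333° lon, +3·0.0416667° lat → SW at lon 43.0833°, lat 84.125°.
Cell spans 0.0833333° lon × 0.0416667° lat. NE corner is SW corner plus one full cell.
latitude 84.1667° N, longitude 43.1667° E.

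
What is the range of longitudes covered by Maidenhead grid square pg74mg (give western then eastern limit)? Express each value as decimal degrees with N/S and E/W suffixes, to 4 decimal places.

Field P=15, G=6: +15·20° lon, +6·10° lat → SW at lon 120°, lat -30°.
Square 7, 4: +7·2° lon, +4·1° lat → SW at lon 134°, lat -26°.
Subsquare m=12, g=6: +12·0.0833333° lon, +6·0.0416667° lat → SW at lon 135°, lat -25.75°.
Cell spans 0.0833333° lon × 0.0416667° lat.
west 135.0000° E, east 135.0833° E.

135.0000° E, 135.0833° E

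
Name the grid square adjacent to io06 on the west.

HO96

Longitude square 0; −1 → -1, wraps to 9, carry into field.
Longitude field I = 8; −1 → 7 = H.
The latitude characters are unchanged.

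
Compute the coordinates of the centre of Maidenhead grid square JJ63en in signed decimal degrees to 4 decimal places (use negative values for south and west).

3.5625, 12.3750

Field J=9, J=9: +9·20° lon, +9·10° lat → SW at lon 0°, lat 0°.
Square 6, 3: +6·2° lon, +3·1° lat → SW at lon 12°, lat 3°.
Subsquare e=4, n=13: +4·0.0833333° lon, +13·0.0416667° lat → SW at lon 12.3333°, lat 3.54167°.
Cell spans 0.0833333° lon × 0.0416667° lat. Centre is SW corner plus half of each.
latitude 3.5625, longitude 12.3750.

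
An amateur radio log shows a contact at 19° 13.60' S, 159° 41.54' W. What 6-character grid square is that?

BH00ds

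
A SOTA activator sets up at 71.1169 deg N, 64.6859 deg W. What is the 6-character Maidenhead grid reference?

Offset from 180°W / 90°S: lon 115.3141°, lat 161.1169°.
Field: 115.3141/20 → 5 → F, 161.1169/10 → 16 → Q; chars FQ.
Square: 15.3141/2 → 7, 1.1169/1 → 1; chars 71.
Subsquare: 1.3141/0.0833333 → 15 → p, 0.1169/0.0416667 → 2 → c; chars pc.

FQ71pc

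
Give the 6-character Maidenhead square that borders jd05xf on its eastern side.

JD15af

Longitude subsquare x = 23; +1 → 24, wraps to 0 = a, carry into square.
Longitude square 0; +1 → 1.
The latitude characters are unchanged.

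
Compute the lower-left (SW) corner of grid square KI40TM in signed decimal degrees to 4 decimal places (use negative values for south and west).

-9.5000, 29.5833

Field K=10, I=8: +10·20° lon, +8·10° lat → SW at lon 20°, lat -10°.
Square 4, 0: +4·2° lon, +0·1° lat → SW at lon 28°, lat -10°.
Subsquare t=19, m=12: +19·0.0833333° lon, +12·0.0416667° lat → SW at lon 29.5833°, lat -9.5°.
latitude -9.5000, longitude 29.5833.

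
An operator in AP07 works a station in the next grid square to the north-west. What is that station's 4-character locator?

RP98

Longitude square 0; −1 → -1, wraps to 9, carry into field.
Longitude field A = 0; −1 → -1, wraps to 17 = R, wrapping around the antimeridian.
Latitude square 7; +1 → 8.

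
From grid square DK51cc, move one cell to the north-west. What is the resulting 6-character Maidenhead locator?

DK51bd

Longitude subsquare c = 2; −1 → 1 = b.
Latitude subsquare c = 2; +1 → 3 = d.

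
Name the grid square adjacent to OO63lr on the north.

OO63ls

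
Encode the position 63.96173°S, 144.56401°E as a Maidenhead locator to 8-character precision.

QC26ga79

Offset from 180°W / 90°S: lon 324.56401°, lat 26.03827°.
Field: 324.56401/20 → 16 → Q, 26.03827/10 → 2 → C; chars QC.
Square: 4.56401/2 → 2, 6.03827/1 → 6; chars 26.
Subsquare: 0.56401/0.0833333 → 6 → g, 0.03827/0.0416667 → 0 → a; chars ga.
Extended square: 0.06401/0.00833333 → 7, 0.03827/0.00416667 → 9; chars 79.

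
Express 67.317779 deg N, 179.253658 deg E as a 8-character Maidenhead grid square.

RP97ph06

Offset from 180°W / 90°S: lon 359.25366°, lat 157.31778°.
Field: 359.25366/20 → 17 → R, 157.31778/10 → 15 → P; chars RP.
Square: 19.25366/2 → 9, 7.31778/1 → 7; chars 97.
Subsquare: 1.25366/0.0833333 → 15 → p, 0.31778/0.0416667 → 7 → h; chars ph.
Extended square: 0.00366/0.00833333 → 0, 0.02611/0.00416667 → 6; chars 06.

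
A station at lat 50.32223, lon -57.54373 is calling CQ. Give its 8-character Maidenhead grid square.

GO10fh47

Offset from 180°W / 90°S: lon 122.45627°, lat 140.32223°.
Field: lon ⌊122.45627/20⌋ = 6 → G; lat ⌊140.32223/10⌋ = 14 → O.
Square: lon ⌊2.45627/2⌋ = 1; lat ⌊0.32223/1⌋ = 0.
Subsquare: lon ⌊0.45627/0.0833333⌋ = 5 → f; lat ⌊0.32223/0.0416667⌋ = 7 → h.
Extended square: lon ⌊0.03960/0.00833333⌋ = 4; lat ⌊0.03056/0.00416667⌋ = 7.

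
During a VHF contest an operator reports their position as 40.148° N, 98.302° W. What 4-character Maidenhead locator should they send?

Offset from 180°W / 90°S: lon 81.70°, lat 130.15°.
Field: lon ⌊81.70/20⌋ = 4 → E; lat ⌊130.15/10⌋ = 13 → N.
Square: lon ⌊1.70/2⌋ = 0; lat ⌊0.15/1⌋ = 0.

EN00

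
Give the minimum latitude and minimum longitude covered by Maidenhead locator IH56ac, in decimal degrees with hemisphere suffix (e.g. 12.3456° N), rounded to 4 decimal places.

13.9167° S, 10.0000° W

Field I=8, H=7: +8·20° lon, +7·10° lat → SW at lon -20°, lat -20°.
Square 5, 6: +5·2° lon, +6·1° lat → SW at lon -10°, lat -14°.
Subsquare a=0, c=2: +0·0.0833333° lon, +2·0.0416667° lat → SW at lon -10°, lat -13.9167°.
latitude 13.9167° S, longitude 10.0000° W.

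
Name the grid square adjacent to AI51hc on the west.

AI51gc

Longitude subsquare h = 7; −1 → 6 = g.
The latitude characters are unchanged.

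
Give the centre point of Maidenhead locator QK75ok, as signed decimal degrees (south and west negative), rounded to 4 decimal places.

15.4375, 155.2083

Field Q=16, K=10: +16·20° lon, +10·10° lat → SW at lon 140°, lat 10°.
Square 7, 5: +7·2° lon, +5·1° lat → SW at lon 154°, lat 15°.
Subsquare o=14, k=10: +14·0.0833333° lon, +10·0.0416667° lat → SW at lon 155.167°, lat 15.4167°.
Cell spans 0.0833333° lon × 0.0416667° lat. Centre is SW corner plus half of each.
latitude 15.4375, longitude 155.2083.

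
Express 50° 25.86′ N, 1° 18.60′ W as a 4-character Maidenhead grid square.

IO90

Add 180° to longitude and 90° to latitude: 178.69, 140.43.
Field (20°×10°, letters A–R): lon ⌊178.69/20⌋ = 8 → I; lat ⌊140.43/10⌋ = 14 → O.
Square (2°×1°, digits 0–9): lon ⌊18.69/2⌋ = 9; lat ⌊0.43/1⌋ = 0.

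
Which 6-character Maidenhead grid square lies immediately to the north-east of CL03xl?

CL13am

Longitude subsquare x = 23; +1 → 24, wraps to 0 = a, carry into square.
Longitude square 0; +1 → 1.
Latitude subsquare l = 11; +1 → 12 = m.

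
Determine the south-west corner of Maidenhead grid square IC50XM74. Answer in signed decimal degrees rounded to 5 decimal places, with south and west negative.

-69.48333, -8.02500

Field I=8, C=2: +8·20° lon, +2·10° lat → SW at lon -20°, lat -70°.
Square 5, 0: +5·2° lon, +0·1° lat → SW at lon -10°, lat -70°.
Subsquare x=23, m=12: +23·0.0833333° lon, +12·0.0416667° lat → SW at lon -8.08333°, lat -69.5°.
Extended square 7, 4: +7·0.00833333° lon, +4·0.00416667° lat → SW at lon -8.025°, lat -69.4833°.
latitude -69.48333, longitude -8.02500.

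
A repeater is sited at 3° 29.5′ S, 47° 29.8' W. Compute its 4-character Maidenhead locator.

GI66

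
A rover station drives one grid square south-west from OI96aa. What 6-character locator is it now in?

Longitude subsquare a = 0; −1 → -1, wraps to 23 = x, carry into square.
Longitude square 9; −1 → 8.
Latitude subsquare a = 0; −1 → -1, wraps to 23 = x, carry into square.
Latitude square 6; −1 → 5.

OI85xx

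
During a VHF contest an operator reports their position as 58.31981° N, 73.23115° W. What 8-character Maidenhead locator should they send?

FO38jh26

Offset from 180°W / 90°S: lon 106.76885°, lat 148.31981°.
Field: 106.76885/20 → 5 → F, 148.31981/10 → 14 → O; chars FO.
Square: 6.76885/2 → 3, 8.31981/1 → 8; chars 38.
Subsquare: 0.76885/0.0833333 → 9 → j, 0.31981/0.0416667 → 7 → h; chars jh.
Extended square: 0.01885/0.00833333 → 2, 0.02814/0.00416667 → 6; chars 26.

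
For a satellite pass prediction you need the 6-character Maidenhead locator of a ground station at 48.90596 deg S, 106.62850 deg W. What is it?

Shift to the Maidenhead origin (180°W, 90°S): lon 73.3715, lat 41.0940.
Field (20°×10°, letters A–R): lon ⌊73.3715/20⌋ = 3 → D; lat ⌊41.0940/10⌋ = 4 → E.
Square (2°×1°, digits 0–9): lon ⌊13.3715/2⌋ = 6; lat ⌊1.0940/1⌋ = 1.
Subsquare (5′×2.5′, letters a–x): lon ⌊1.3715/0.0833333⌋ = 16 → q; lat ⌊0.0940/0.0416667⌋ = 2 → c.

DE61qc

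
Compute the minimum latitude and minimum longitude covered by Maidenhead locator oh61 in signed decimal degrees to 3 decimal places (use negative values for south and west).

Field O=14, H=7: +14·20° lon, +7·10° lat → SW at lon 100°, lat -20°.
Square 6, 1: +6·2° lon, +1·1° lat → SW at lon 112°, lat -19°.
latitude -19.000, longitude 112.000.

-19.000, 112.000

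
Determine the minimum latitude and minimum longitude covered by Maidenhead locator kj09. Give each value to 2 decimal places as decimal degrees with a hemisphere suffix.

9.00° N, 20.00° E

Field K=10, J=9: +10·20° lon, +9·10° lat → SW at lon 20°, lat 0°.
Square 0, 9: +0·2° lon, +9·1° lat → SW at lon 20°, lat 9°.
latitude 9.00° N, longitude 20.00° E.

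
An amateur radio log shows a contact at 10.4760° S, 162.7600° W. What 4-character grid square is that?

AH89

Add 180° to longitude and 90° to latitude: 17.24, 79.52.
Field: lon ⌊17.24/20⌋ = 0 → A; lat ⌊79.52/10⌋ = 7 → H.
Square: lon ⌊17.24/2⌋ = 8; lat ⌊9.52/1⌋ = 9.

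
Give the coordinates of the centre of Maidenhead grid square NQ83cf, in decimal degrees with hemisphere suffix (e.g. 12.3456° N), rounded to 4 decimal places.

73.2292° N, 96.2083° E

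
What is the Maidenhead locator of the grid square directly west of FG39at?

Longitude subsquare a = 0; −1 → -1, wraps to 23 = x, carry into square.
Longitude square 3; −1 → 2.
The latitude characters are unchanged.

FG29xt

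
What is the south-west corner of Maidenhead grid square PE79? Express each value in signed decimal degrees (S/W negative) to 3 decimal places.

-41.000, 134.000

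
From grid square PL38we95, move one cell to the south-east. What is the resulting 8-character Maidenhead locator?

PL38xe04

Longitude extended square 9; +1 → 10, wraps to 0, carry into subsquare.
Longitude subsquare w = 22; +1 → 23 = x.
Latitude extended square 5; −1 → 4.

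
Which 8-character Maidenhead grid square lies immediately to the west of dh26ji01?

Longitude extended square 0; −1 → -1, wraps to 9, carry into subsquare.
Longitude subsquare j = 9; −1 → 8 = i.
The latitude characters are unchanged.

DH26ii91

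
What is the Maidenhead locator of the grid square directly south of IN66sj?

IN66si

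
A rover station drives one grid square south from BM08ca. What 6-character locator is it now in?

Latitude subsquare a = 0; −1 → -1, wraps to 23 = x, carry into square.
Latitude square 8; −1 → 7.
The longitude characters are unchanged.

BM07cx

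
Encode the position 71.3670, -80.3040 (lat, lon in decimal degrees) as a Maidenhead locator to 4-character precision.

EQ91

Shift to the Maidenhead origin (180°W, 90°S): lon 99.70, lat 161.37.
Field: 99.70/20 → 4 → E, 161.37/10 → 16 → Q; chars EQ.
Square: 19.70/2 → 9, 1.37/1 → 1; chars 91.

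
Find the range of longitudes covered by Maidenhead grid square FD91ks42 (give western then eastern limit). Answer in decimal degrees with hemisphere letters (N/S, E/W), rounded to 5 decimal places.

Field F=5, D=3: +5·20° lon, +3·10° lat → SW at lon -80°, lat -60°.
Square 9, 1: +9·2° lon, +1·1° lat → SW at lon -62°, lat -59°.
Subsquare k=10, s=18: +10·0.0833333° lon, +18·0.0416667° lat → SW at lon -61.1667°, lat -58.25°.
Extended square 4, 2: +4·0.00833333° lon, +2·0.00416667° lat → SW at lon -61.1333°, lat -58.2417°.
Cell spans 0.00833333° lon × 0.00416667° lat.
west 61.13333° W, east 61.12500° W.

61.13333° W, 61.12500° W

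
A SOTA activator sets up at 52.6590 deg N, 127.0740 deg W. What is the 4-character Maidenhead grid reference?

CO62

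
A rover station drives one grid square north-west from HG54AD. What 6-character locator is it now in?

HG44xe

Longitude subsquare a = 0; −1 → -1, wraps to 23 = x, carry into square.
Longitude square 5; −1 → 4.
Latitude subsquare d = 3; +1 → 4 = e.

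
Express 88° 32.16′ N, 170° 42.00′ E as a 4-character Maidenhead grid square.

RR58

Shift to the Maidenhead origin (180°W, 90°S): lon 350.70, lat 178.54.
Field: 350.70/20 → 17 → R, 178.54/10 → 17 → R; chars RR.
Square: 10.70/2 → 5, 8.54/1 → 8; chars 58.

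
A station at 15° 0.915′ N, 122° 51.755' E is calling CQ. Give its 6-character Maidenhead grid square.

PK15ka

Add 180° to longitude and 90° to latitude: 302.8626, 105.0152.
Field: lon ⌊302.8626/20⌋ = 15 → P; lat ⌊105.0152/10⌋ = 10 → K.
Square: lon ⌊2.8626/2⌋ = 1; lat ⌊5.0152/1⌋ = 5.
Subsquare: lon ⌊0.8626/0.0833333⌋ = 10 → k; lat ⌊0.0152/0.0416667⌋ = 0 → a.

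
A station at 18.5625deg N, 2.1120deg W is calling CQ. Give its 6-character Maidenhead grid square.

Shift to the Maidenhead origin (180°W, 90°S): lon 177.8880, lat 108.5625.
Field (20°×10°, letters A–R): lon ⌊177.8880/20⌋ = 8 → I; lat ⌊108.5625/10⌋ = 10 → K.
Square (2°×1°, digits 0–9): lon ⌊17.8880/2⌋ = 8; lat ⌊8.5625/1⌋ = 8.
Subsquare (5′×2.5′, letters a–x): lon ⌊1.8880/0.0833333⌋ = 22 → w; lat ⌊0.5625/0.0416667⌋ = 13 → n.

IK88wn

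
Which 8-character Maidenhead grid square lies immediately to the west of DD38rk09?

Longitude extended square 0; −1 → -1, wraps to 9, carry into subsquare.
Longitude subsquare r = 17; −1 → 16 = q.
The latitude characters are unchanged.

DD38qk99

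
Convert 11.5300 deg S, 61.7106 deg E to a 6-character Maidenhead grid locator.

Add 180° to longitude and 90° to latitude: 241.7106, 78.4700.
Field: 241.7106/20 → 12 → M, 78.4700/10 → 7 → H; chars MH.
Square: 1.7106/2 → 0, 8.4700/1 → 8; chars 08.
Subsquare: 1.7106/0.0833333 → 20 → u, 0.4700/0.0416667 → 11 → l; chars ul.

MH08ul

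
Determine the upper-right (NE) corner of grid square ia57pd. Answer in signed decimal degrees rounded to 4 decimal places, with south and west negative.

-82.8333, -8.6667

Field I=8, A=0: +8·20° lon, +0·10° lat → SW at lon -20°, lat -90°.
Square 5, 7: +5·2° lon, +7·1° lat → SW at lon -10°, lat -83°.
Subsquare p=15, d=3: +15·0.0833333° lon, +3·0.0416667° lat → SW at lon -8.75°, lat -82.875°.
Cell spans 0.0833333° lon × 0.0416667° lat. NE corner is SW corner plus one full cell.
latitude -82.8333, longitude -8.6667.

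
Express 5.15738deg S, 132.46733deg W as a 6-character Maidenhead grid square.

CI34su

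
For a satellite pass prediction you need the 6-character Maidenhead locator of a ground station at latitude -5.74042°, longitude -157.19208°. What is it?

Add 180° to longitude and 90° to latitude: 22.8079, 84.2596.
Field: lon ⌊22.8079/20⌋ = 1 → B; lat ⌊84.2596/10⌋ = 8 → I.
Square: lon ⌊2.8079/2⌋ = 1; lat ⌊4.2596/1⌋ = 4.
Subsquare: lon ⌊0.8079/0.0833333⌋ = 9 → j; lat ⌊0.2596/0.0416667⌋ = 6 → g.

BI14jg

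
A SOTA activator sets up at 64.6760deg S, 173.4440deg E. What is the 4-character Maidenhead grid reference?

Offset from 180°W / 90°S: lon 353.44°, lat 25.32°.
Field: lon ⌊353.44/20⌋ = 17 → R; lat ⌊25.32/10⌋ = 2 → C.
Square: lon ⌊13.44/2⌋ = 6; lat ⌊5.32/1⌋ = 5.

RC65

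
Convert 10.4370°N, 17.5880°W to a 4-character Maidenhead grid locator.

Shift to the Maidenhead origin (180°W, 90°S): lon 162.41, lat 100.44.
Field (20°×10°, letters A–R): lon ⌊162.41/20⌋ = 8 → I; lat ⌊100.44/10⌋ = 10 → K.
Square (2°×1°, digits 0–9): lon ⌊2.41/2⌋ = 1; lat ⌊0.44/1⌋ = 0.

IK10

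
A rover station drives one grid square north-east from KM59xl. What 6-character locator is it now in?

Longitude subsquare x = 23; +1 → 24, wraps to 0 = a, carry into square.
Longitude square 5; +1 → 6.
Latitude subsquare l = 11; +1 → 12 = m.

KM69am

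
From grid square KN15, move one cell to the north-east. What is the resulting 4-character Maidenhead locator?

Longitude square 1; +1 → 2.
Latitude square 5; +1 → 6.

KN26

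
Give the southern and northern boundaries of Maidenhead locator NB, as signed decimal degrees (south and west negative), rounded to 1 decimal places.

-80.0, -70.0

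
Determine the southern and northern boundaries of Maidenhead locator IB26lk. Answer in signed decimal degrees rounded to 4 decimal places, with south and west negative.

-73.5833, -73.5417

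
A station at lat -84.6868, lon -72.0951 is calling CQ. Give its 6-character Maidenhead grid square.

Add 180° to longitude and 90° to latitude: 107.9049, 5.3132.
Field: lon ⌊107.9049/20⌋ = 5 → F; lat ⌊5.3132/10⌋ = 0 → A.
Square: lon ⌊7.9049/2⌋ = 3; lat ⌊5.3132/1⌋ = 5.
Subsquare: lon ⌊1.9049/0.0833333⌋ = 22 → w; lat ⌊0.3132/0.0416667⌋ = 7 → h.

FA35wh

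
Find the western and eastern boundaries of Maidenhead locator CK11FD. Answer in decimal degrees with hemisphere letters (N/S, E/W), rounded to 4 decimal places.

137.5833° W, 137.5000° W

Field C=2, K=10: +2·20° lon, +10·10° lat → SW at lon -140°, lat 10°.
Square 1, 1: +1·2° lon, +1·1° lat → SW at lon -138°, lat 11°.
Subsquare f=5, d=3: +5·0.0833333° lon, +3·0.0416667° lat → SW at lon -137.583°, lat 11.125°.
Cell spans 0.0833333° lon × 0.0416667° lat.
west 137.5833° W, east 137.5000° W.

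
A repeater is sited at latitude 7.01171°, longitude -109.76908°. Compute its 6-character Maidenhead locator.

Add 180° to longitude and 90° to latitude: 70.2309, 97.0117.
Field: lon ⌊70.2309/20⌋ = 3 → D; lat ⌊97.0117/10⌋ = 9 → J.
Square: lon ⌊10.2309/2⌋ = 5; lat ⌊7.0117/1⌋ = 7.
Subsquare: lon ⌊0.2309/0.0833333⌋ = 2 → c; lat ⌊0.0117/0.0416667⌋ = 0 → a.

DJ57ca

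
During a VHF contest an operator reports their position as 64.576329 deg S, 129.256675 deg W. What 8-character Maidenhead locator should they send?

CC55ik91

Add 180° to longitude and 90° to latitude: 50.74332, 25.42367.
Field (20°×10°, letters A–R): lon ⌊50.74332/20⌋ = 2 → C; lat ⌊25.42367/10⌋ = 2 → C.
Square (2°×1°, digits 0–9): lon ⌊10.74332/2⌋ = 5; lat ⌊5.42367/1⌋ = 5.
Subsquare (5′×2.5′, letters a–x): lon ⌊0.74332/0.0833333⌋ = 8 → i; lat ⌊0.42367/0.0416667⌋ = 10 → k.
Extended square (30″×15″, digits 0–9): lon ⌊0.07666/0.00833333⌋ = 9; lat ⌊0.00700/0.00416667⌋ = 1.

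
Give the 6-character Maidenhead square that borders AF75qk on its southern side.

AF75qj

Latitude subsquare k = 10; −1 → 9 = j.
The longitude characters are unchanged.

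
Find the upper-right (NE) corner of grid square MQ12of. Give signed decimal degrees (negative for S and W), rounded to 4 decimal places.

72.2500, 63.2500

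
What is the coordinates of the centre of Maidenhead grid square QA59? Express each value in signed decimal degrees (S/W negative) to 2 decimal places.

Field Q=16, A=0: +16·20° lon, +0·10° lat → SW at lon 140°, lat -90°.
Square 5, 9: +5·2° lon, +9·1° lat → SW at lon 150°, lat -81°.
Cell spans 2° lon × 1° lat. Centre is SW corner plus half of each.
latitude -80.50, longitude 151.00.

-80.50, 151.00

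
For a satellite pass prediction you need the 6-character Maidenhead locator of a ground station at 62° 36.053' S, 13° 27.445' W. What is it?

IC37gj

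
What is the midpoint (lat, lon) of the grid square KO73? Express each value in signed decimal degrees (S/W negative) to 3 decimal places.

53.500, 35.000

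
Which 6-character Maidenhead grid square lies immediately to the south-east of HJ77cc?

HJ77db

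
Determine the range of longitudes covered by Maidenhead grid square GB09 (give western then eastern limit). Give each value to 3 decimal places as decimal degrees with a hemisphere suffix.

Field G=6, B=1: +6·20° lon, +1·10° lat → SW at lon -60°, lat -80°.
Square 0, 9: +0·2° lon, +9·1° lat → SW at lon -60°, lat -71°.
Cell spans 2° lon × 1° lat.
west 60.000° W, east 58.000° W.

60.000° W, 58.000° W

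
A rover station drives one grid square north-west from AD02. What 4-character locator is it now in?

RD93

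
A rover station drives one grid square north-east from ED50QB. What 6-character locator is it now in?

ED50rc

Longitude subsquare q = 16; +1 → 17 = r.
Latitude subsquare b = 1; +1 → 2 = c.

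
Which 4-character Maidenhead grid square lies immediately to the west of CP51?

CP41

Longitude square 5; −1 → 4.
The latitude characters are unchanged.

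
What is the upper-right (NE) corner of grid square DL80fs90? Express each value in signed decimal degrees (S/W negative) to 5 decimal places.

Field D=3, L=11: +3·20° lon, +11·10° lat → SW at lon -120°, lat 20°.
Square 8, 0: +8·2° lon, +0·1° lat → SW at lon -104°, lat 20°.
Subsquare f=5, s=18: +5·0.0833333° lon, +18·0.0416667° lat → SW at lon -103.583°, lat 20.75°.
Extended square 9, 0: +9·0.00833333° lon, +0·0.00416667° lat → SW at lon -103.508°, lat 20.75°.
Cell spans 0.00833333° lon × 0.00416667° lat. NE corner is SW corner plus one full cell.
latitude 20.75417, longitude -103.50000.

20.75417, -103.50000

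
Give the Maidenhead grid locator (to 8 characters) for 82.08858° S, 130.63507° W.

Shift to the Maidenhead origin (180°W, 90°S): lon 49.36493, lat 7.91142.
Field: lon ⌊49.36493/20⌋ = 2 → C; lat ⌊7.91142/10⌋ = 0 → A.
Square: lon ⌊9.36493/2⌋ = 4; lat ⌊7.91142/1⌋ = 7.
Subsquare: lon ⌊1.36493/0.0833333⌋ = 16 → q; lat ⌊0.91142/0.0416667⌋ = 21 → v.
Extended square: lon ⌊0.03160/0.00833333⌋ = 3; lat ⌊0.03642/0.00416667⌋ = 8.

CA47qv38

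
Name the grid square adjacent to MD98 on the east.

ND08

Longitude square 9; +1 → 10, wraps to 0, carry into field.
Longitude field M = 12; +1 → 13 = N.
The latitude characters are unchanged.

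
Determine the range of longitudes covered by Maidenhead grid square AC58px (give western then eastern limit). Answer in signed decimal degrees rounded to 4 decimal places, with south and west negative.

-168.7500, -168.6667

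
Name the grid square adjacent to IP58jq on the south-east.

Longitude subsquare j = 9; +1 → 10 = k.
Latitude subsquare q = 16; −1 → 15 = p.

IP58kp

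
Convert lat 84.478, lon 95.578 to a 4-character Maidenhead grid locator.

NR74

Shift to the Maidenhead origin (180°W, 90°S): lon 275.58, lat 174.48.
Field (20°×10°, letters A–R): lon ⌊275.58/20⌋ = 13 → N; lat ⌊174.48/10⌋ = 17 → R.
Square (2°×1°, digits 0–9): lon ⌊15.58/2⌋ = 7; lat ⌊4.48/1⌋ = 4.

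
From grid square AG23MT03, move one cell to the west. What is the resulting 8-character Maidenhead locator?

AG23lt93

Longitude extended square 0; −1 → -1, wraps to 9, carry into subsquare.
Longitude subsquare m = 12; −1 → 11 = l.
The latitude characters are unchanged.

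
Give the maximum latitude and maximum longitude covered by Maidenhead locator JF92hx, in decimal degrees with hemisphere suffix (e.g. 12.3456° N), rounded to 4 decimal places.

37.0000° S, 18.6667° E

Field J=9, F=5: +9·20° lon, +5·10° lat → SW at lon 0°, lat -40°.
Square 9, 2: +9·2° lon, +2·1° lat → SW at lon 18°, lat -38°.
Subsquare h=7, x=23: +7·0.0833333° lon, +23·0.0416667° lat → SW at lon 18.5833°, lat -37.0417°.
Cell spans 0.0833333° lon × 0.0416667° lat. NE corner is SW corner plus one full cell.
latitude 37.0000° S, longitude 18.6667° E.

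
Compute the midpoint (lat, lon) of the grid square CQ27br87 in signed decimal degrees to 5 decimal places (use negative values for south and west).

Field C=2, Q=16: +2·20° lon, +16·10° lat → SW at lon -140°, lat 70°.
Square 2, 7: +2·2° lon, +7·1° lat → SW at lon -136°, lat 77°.
Subsquare b=1, r=17: +1·0.0833333° lon, +17·0.0416667° lat → SW at lon -135.917°, lat 77.7083°.
Extended square 8, 7: +8·0.00833333° lon, +7·0.00416667° lat → SW at lon -135.85°, lat 77.7375°.
Cell spans 0.00833333° lon × 0.00416667° lat. Centre is SW corner plus half of each.
latitude 77.73958, longitude -135.84583.

77.73958, -135.84583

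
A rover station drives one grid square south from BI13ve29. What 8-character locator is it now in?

Latitude extended square 9; −1 → 8.
The longitude characters are unchanged.

BI13ve28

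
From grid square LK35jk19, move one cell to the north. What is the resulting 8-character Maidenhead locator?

LK35jl10

Latitude extended square 9; +1 → 10, wraps to 0, carry into subsquare.
Latitude subsquare k = 10; +1 → 11 = l.
The longitude characters are unchanged.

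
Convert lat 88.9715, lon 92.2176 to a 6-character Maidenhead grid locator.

Add 180° to longitude and 90° to latitude: 272.2176, 178.9715.
Field: 272.2176/20 → 13 → N, 178.9715/10 → 17 → R; chars NR.
Square: 12.2176/2 → 6, 8.9715/1 → 8; chars 68.
Subsquare: 0.2176/0.0833333 → 2 → c, 0.9715/0.0416667 → 23 → x; chars cx.

NR68cx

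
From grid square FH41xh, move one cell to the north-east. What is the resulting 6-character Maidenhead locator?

Longitude subsquare x = 23; +1 → 24, wraps to 0 = a, carry into square.
Longitude square 4; +1 → 5.
Latitude subsquare h = 7; +1 → 8 = i.

FH51ai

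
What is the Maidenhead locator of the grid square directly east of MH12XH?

Longitude subsquare x = 23; +1 → 24, wraps to 0 = a, carry into square.
Longitude square 1; +1 → 2.
The latitude characters are unchanged.

MH22ah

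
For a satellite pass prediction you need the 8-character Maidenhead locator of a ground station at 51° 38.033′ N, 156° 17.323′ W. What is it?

BO11up52

Shift to the Maidenhead origin (180°W, 90°S): lon 23.71128, lat 141.63388.
Field: 23.71128/20 → 1 → B, 141.63388/10 → 14 → O; chars BO.
Square: 3.71128/2 → 1, 1.63388/1 → 1; chars 11.
Subsquare: 1.71128/0.0833333 → 20 → u, 0.63388/0.0416667 → 15 → p; chars up.
Extended square: 0.04462/0.00833333 → 5, 0.00888/0.00416667 → 2; chars 52.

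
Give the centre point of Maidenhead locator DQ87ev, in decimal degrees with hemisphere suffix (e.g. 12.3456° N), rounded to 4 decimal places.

Field D=3, Q=16: +3·20° lon, +16·10° lat → SW at lon -120°, lat 70°.
Square 8, 7: +8·2° lon, +7·1° lat → SW at lon -104°, lat 77°.
Subsquare e=4, v=21: +4·0.0833333° lon, +21·0.0416667° lat → SW at lon -103.667°, lat 77.875°.
Cell spans 0.0833333° lon × 0.0416667° lat. Centre is SW corner plus half of each.
latitude 77.8958° N, longitude 103.6250° W.

77.8958° N, 103.6250° W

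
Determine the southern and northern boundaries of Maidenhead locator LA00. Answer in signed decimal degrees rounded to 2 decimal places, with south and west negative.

-90.00, -89.00

Field L=11, A=0: +11·20° lon, +0·10° lat → SW at lon 40°, lat -90°.
Square 0, 0: +0·2° lon, +0·1° lat → SW at lon 40°, lat -90°.
Cell spans 2° lon × 1° lat.
south -90.00, north -89.00.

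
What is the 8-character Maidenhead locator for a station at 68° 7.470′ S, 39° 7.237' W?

Shift to the Maidenhead origin (180°W, 90°S): lon 140.87938, lat 21.87550.
Field (20°×10°, letters A–R): 140.87938/20 → 7 → H, 21.87550/10 → 2 → C; chars HC.
Square (2°×1°, digits 0–9): 0.87938/2 → 0, 1.87550/1 → 1; chars 01.
Subsquare (5′×2.5′, letters a–x): 0.87938/0.0833333 → 10 → k, 0.87550/0.0416667 → 21 → v; chars kv.
Extended square (30″×15″, digits 0–9): 0.04605/0.00833333 → 5, 0.00050/0.00416667 → 0; chars 50.

HC01kv50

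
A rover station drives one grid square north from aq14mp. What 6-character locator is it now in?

AQ14mq

Latitude subsquare p = 15; +1 → 16 = q.
The longitude characters are unchanged.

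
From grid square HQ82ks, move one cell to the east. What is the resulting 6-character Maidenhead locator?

Longitude subsquare k = 10; +1 → 11 = l.
The latitude characters are unchanged.

HQ82ls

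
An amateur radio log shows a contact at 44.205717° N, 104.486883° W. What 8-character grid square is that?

DN74se19

Shift to the Maidenhead origin (180°W, 90°S): lon 75.51312, lat 134.20572.
Field (20°×10°, letters A–R): 75.51312/20 → 3 → D, 134.20572/10 → 13 → N; chars DN.
Square (2°×1°, digits 0–9): 15.51312/2 → 7, 4.20572/1 → 4; chars 74.
Subsquare (5′×2.5′, letters a–x): 1.51312/0.0833333 → 18 → s, 0.20572/0.0416667 → 4 → e; chars se.
Extended square (30″×15″, digits 0–9): 0.01312/0.00833333 → 1, 0.03905/0.00416667 → 9; chars 19.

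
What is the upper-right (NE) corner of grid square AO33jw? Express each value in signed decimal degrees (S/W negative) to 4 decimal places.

Field A=0, O=14: +0·20° lon, +14·10° lat → SW at lon -180°, lat 50°.
Square 3, 3: +3·2° lon, +3·1° lat → SW at lon -174°, lat 53°.
Subsquare j=9, w=22: +9·0.0833333° lon, +22·0.0416667° lat → SW at lon -173.25°, lat 53.9167°.
Cell spans 0.0833333° lon × 0.0416667° lat. NE corner is SW corner plus one full cell.
latitude 53.9583, longitude -173.1667.

53.9583, -173.1667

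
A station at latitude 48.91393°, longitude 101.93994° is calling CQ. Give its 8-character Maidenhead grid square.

ON08xv29

Shift to the Maidenhead origin (180°W, 90°S): lon 281.93994, lat 138.91393.
Field: lon ⌊281.93994/20⌋ = 14 → O; lat ⌊138.91393/10⌋ = 13 → N.
Square: lon ⌊1.93994/2⌋ = 0; lat ⌊8.91393/1⌋ = 8.
Subsquare: lon ⌊1.93994/0.0833333⌋ = 23 → x; lat ⌊0.91393/0.0416667⌋ = 21 → v.
Extended square: lon ⌊0.02327/0.00833333⌋ = 2; lat ⌊0.03893/0.00416667⌋ = 9.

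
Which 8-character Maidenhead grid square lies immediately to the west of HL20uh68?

HL20uh58

Longitude extended square 6; −1 → 5.
The latitude characters are unchanged.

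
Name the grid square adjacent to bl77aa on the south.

Latitude subsquare a = 0; −1 → -1, wraps to 23 = x, carry into square.
Latitude square 7; −1 → 6.
The longitude characters are unchanged.

BL76ax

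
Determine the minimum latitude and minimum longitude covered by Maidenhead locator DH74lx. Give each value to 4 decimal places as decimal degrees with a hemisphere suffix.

Field D=3, H=7: +3·20° lon, +7·10° lat → SW at lon -120°, lat -20°.
Square 7, 4: +7·2° lon, +4·1° lat → SW at lon -106°, lat -16°.
Subsquare l=11, x=23: +11·0.0833333° lon, +23·0.0416667° lat → SW at lon -105.083°, lat -15.0417°.
latitude 15.0417° S, longitude 105.0833° W.

15.0417° S, 105.0833° W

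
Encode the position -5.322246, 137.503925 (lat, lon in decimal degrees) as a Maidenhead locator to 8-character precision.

Offset from 180°W / 90°S: lon 317.50392°, lat 84.67775°.
Field: lon ⌊317.50392/20⌋ = 15 → P; lat ⌊84.67775/10⌋ = 8 → I.
Square: lon ⌊17.50392/2⌋ = 8; lat ⌊4.67775/1⌋ = 4.
Subsquare: lon ⌊1.50392/0.0833333⌋ = 18 → s; lat ⌊0.67775/0.0416667⌋ = 16 → q.
Extended square: lon ⌊0.00392/0.00833333⌋ = 0; lat ⌊0.01109/0.00416667⌋ = 2.

PI84sq02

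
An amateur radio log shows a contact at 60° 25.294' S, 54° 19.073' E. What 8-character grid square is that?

LC79dn88

Shift to the Maidenhead origin (180°W, 90°S): lon 234.31788, lat 29.57843.
Field (20°×10°, letters A–R): 234.31788/20 → 11 → L, 29.57843/10 → 2 → C; chars LC.
Square (2°×1°, digits 0–9): 14.31788/2 → 7, 9.57843/1 → 9; chars 79.
Subsquare (5′×2.5′, letters a–x): 0.31788/0.0833333 → 3 → d, 0.57843/0.0416667 → 13 → n; chars dn.
Extended square (30″×15″, digits 0–9): 0.06788/0.00833333 → 8, 0.03677/0.00416667 → 8; chars 88.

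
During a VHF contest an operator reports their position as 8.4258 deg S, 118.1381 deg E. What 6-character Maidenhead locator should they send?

OI91bn

Shift to the Maidenhead origin (180°W, 90°S): lon 298.1381, lat 81.5742.
Field (20°×10°, letters A–R): lon ⌊298.1381/20⌋ = 14 → O; lat ⌊81.5742/10⌋ = 8 → I.
Square (2°×1°, digits 0–9): lon ⌊18.1381/2⌋ = 9; lat ⌊1.5742/1⌋ = 1.
Subsquare (5′×2.5′, letters a–x): lon ⌊0.1381/0.0833333⌋ = 1 → b; lat ⌊0.5742/0.0416667⌋ = 13 → n.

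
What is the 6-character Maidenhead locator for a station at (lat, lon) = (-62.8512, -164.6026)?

Offset from 180°W / 90°S: lon 15.3974°, lat 27.1488°.
Field: lon ⌊15.3974/20⌋ = 0 → A; lat ⌊27.1488/10⌋ = 2 → C.
Square: lon ⌊15.3974/2⌋ = 7; lat ⌊7.1488/1⌋ = 7.
Subsquare: lon ⌊1.3974/0.0833333⌋ = 16 → q; lat ⌊0.1488/0.0416667⌋ = 3 → d.

AC77qd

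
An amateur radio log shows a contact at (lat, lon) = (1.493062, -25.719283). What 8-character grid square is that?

HJ71dl38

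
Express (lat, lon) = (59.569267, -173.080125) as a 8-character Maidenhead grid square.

AO39ln06

Shift to the Maidenhead origin (180°W, 90°S): lon 6.91987, lat 149.56927.
Field (20°×10°, letters A–R): lon ⌊6.91987/20⌋ = 0 → A; lat ⌊149.56927/10⌋ = 14 → O.
Square (2°×1°, digits 0–9): lon ⌊6.91987/2⌋ = 3; lat ⌊9.56927/1⌋ = 9.
Subsquare (5′×2.5′, letters a–x): lon ⌊0.91987/0.0833333⌋ = 11 → l; lat ⌊0.56927/0.0416667⌋ = 13 → n.
Extended square (30″×15″, digits 0–9): lon ⌊0.00321/0.00833333⌋ = 0; lat ⌊0.02760/0.00416667⌋ = 6.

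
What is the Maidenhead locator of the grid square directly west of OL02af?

NL92xf

Longitude subsquare a = 0; −1 → -1, wraps to 23 = x, carry into square.
Longitude square 0; −1 → -1, wraps to 9, carry into field.
Longitude field O = 14; −1 → 13 = N.
The latitude characters are unchanged.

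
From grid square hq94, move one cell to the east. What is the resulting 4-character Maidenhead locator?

IQ04

Longitude square 9; +1 → 10, wraps to 0, carry into field.
Longitude field H = 7; +1 → 8 = I.
The latitude characters are unchanged.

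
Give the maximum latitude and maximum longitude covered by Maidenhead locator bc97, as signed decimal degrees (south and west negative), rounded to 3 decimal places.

-62.000, -140.000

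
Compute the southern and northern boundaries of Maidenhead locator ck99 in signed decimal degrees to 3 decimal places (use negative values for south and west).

19.000, 20.000

Field C=2, K=10: +2·20° lon, +10·10° lat → SW at lon -140°, lat 10°.
Square 9, 9: +9·2° lon, +9·1° lat → SW at lon -122°, lat 19°.
Cell spans 2° lon × 1° lat.
south 19.000, north 20.000.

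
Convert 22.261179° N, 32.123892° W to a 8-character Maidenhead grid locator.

Add 180° to longitude and 90° to latitude: 147.87611, 112.26118.
Field: 147.87611/20 → 7 → H, 112.26118/10 → 11 → L; chars HL.
Square: 7.87611/2 → 3, 2.26118/1 → 2; chars 32.
Subsquare: 1.87611/0.0833333 → 22 → w, 0.26118/0.0416667 → 6 → g; chars wg.
Extended square: 0.04277/0.00833333 → 5, 0.01118/0.00416667 → 2; chars 52.

HL32wg52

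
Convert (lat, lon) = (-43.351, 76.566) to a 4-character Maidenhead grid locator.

Add 180° to longitude and 90° to latitude: 256.57, 46.65.
Field: 256.57/20 → 12 → M, 46.65/10 → 4 → E; chars ME.
Square: 16.57/2 → 8, 6.65/1 → 6; chars 86.

ME86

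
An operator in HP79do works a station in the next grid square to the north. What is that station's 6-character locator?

HP79dp

Latitude subsquare o = 14; +1 → 15 = p.
The longitude characters are unchanged.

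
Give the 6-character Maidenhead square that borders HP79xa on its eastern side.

HP89aa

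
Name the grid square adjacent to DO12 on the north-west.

Longitude square 1; −1 → 0.
Latitude square 2; +1 → 3.

DO03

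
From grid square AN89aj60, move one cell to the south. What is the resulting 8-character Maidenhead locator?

Latitude extended square 0; −1 → -1, wraps to 9, carry into subsquare.
Latitude subsquare j = 9; −1 → 8 = i.
The longitude characters are unchanged.

AN89ai69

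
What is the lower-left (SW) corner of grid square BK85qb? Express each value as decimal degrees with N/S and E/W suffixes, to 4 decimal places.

15.0417° N, 142.6667° W

Field B=1, K=10: +1·20° lon, +10·10° lat → SW at lon -160°, lat 10°.
Square 8, 5: +8·2° lon, +5·1° lat → SW at lon -144°, lat 15°.
Subsquare q=16, b=1: +16·0.0833333° lon, +1·0.0416667° lat → SW at lon -142.667°, lat 15.0417°.
latitude 15.0417° N, longitude 142.6667° W.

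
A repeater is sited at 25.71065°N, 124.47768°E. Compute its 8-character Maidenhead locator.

PL25fr70

Offset from 180°W / 90°S: lon 304.47768°, lat 115.71065°.
Field: lon ⌊304.47768/20⌋ = 15 → P; lat ⌊115.71065/10⌋ = 11 → L.
Square: lon ⌊4.47768/2⌋ = 2; lat ⌊5.71065/1⌋ = 5.
Subsquare: lon ⌊0.47768/0.0833333⌋ = 5 → f; lat ⌊0.71065/0.0416667⌋ = 17 → r.
Extended square: lon ⌊0.06101/0.00833333⌋ = 7; lat ⌊0.00232/0.00416667⌋ = 0.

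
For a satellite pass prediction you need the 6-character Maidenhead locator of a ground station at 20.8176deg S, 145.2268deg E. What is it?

QG29oe

Shift to the Maidenhead origin (180°W, 90°S): lon 325.2268, lat 69.1824.
Field: 325.2268/20 → 16 → Q, 69.1824/10 → 6 → G; chars QG.
Square: 5.2268/2 → 2, 9.1824/1 → 9; chars 29.
Subsquare: 1.2268/0.0833333 → 14 → o, 0.1824/0.0416667 → 4 → e; chars oe.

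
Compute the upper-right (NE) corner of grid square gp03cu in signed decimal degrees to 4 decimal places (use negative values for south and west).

Field G=6, P=15: +6·20° lon, +15·10° lat → SW at lon -60°, lat 60°.
Square 0, 3: +0·2° lon, +3·1° lat → SW at lon -60°, lat 63°.
Subsquare c=2, u=20: +2·0.0833333° lon, +20·0.0416667° lat → SW at lon -59.8333°, lat 63.8333°.
Cell spans 0.0833333° lon × 0.0416667° lat. NE corner is SW corner plus one full cell.
latitude 63.8750, longitude -59.7500.

63.8750, -59.7500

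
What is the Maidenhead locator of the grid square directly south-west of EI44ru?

EI44qt

Longitude subsquare r = 17; −1 → 16 = q.
Latitude subsquare u = 20; −1 → 19 = t.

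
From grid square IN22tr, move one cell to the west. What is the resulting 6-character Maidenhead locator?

Longitude subsquare t = 19; −1 → 18 = s.
The latitude characters are unchanged.

IN22sr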